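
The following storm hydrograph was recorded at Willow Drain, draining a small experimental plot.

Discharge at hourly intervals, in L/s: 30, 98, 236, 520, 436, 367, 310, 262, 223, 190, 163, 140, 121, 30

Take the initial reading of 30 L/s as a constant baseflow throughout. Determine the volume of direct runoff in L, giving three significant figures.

V ≈ 9.74 × 10^6 L

Direct-runoff ordinates (Q − Q_b): 0.0, 68.0, 206.0, 490.0, 406.0, 337.0, 280.0, 232.0, 193.0, 160.0, 133.0, 110.0, 91.0, 0.0 L/s.
ΣQ_DR = 2706 L/s.
With Δt = 1 h = 3600 s, V = ΣQ_DR · Δt = 2706 × 3600 = 9.74 × 10^6 L.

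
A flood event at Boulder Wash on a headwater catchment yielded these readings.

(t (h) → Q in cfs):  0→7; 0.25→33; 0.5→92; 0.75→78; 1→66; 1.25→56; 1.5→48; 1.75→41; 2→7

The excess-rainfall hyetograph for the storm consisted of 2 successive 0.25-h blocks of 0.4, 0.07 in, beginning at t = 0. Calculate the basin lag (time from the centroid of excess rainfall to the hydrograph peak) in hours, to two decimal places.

Centroid of excess rainfall: t_c = Σ P_i·t̄_i / ΣP_i = 0.1622 h (block centres at 0.125, 0.375 h).
Hydrograph peak occurs at t = 0.5 h, so basin lag t_L = 0.5 − 0.1622 = 0.34 h.

t_L ≈ 0.34 h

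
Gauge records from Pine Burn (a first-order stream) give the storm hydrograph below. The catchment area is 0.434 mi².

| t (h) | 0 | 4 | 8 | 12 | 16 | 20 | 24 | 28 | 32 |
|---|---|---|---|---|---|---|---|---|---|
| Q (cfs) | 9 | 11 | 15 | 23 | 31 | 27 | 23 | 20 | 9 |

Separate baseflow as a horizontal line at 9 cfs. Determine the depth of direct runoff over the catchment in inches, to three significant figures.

d ≈ 1.24 in

Direct runoff: 0.0, 2.0, 6.0, 14.0, 22.0, 18.0, 14.0, 11.0, 0.0 cfs; ΣQ_DR = 87.00 cfs.
V = ΣQ_DR · Δt = 87.00 × 14400 s = 1.253 × 10^6 ft³.
Over A = 0.434 mi², depth = V / A = 1.24 in.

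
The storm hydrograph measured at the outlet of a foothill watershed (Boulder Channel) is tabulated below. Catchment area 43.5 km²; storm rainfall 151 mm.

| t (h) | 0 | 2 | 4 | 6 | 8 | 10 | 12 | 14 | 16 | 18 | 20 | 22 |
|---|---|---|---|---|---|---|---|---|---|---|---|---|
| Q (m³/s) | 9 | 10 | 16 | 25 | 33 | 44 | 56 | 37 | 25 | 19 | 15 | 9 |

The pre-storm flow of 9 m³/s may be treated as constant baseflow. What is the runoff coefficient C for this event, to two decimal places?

C ≈ 0.21

ΣQ_DR = 190.0 m³/s; V = ΣQ_DR·Δt = 1.368 × 10^6 m³.
Runoff depth d = V / A = 31.45 mm.
C = d / P = 31.45 / 151 = 0.21.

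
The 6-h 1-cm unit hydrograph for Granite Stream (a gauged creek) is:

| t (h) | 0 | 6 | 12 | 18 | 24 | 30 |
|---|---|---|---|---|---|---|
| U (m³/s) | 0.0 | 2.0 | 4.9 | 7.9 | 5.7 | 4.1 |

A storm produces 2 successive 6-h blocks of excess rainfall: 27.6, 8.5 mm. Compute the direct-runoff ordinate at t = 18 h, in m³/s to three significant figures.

By discrete convolution, Q_j = Σ (P_i / 10 mm) · U_{j−i}.
At t = 18 h (j=3): Q = (27.6/10)·7.9 + (8.5/10)·4.9 = 26.0 m³/s.

Q ≈ 26.0 m³/s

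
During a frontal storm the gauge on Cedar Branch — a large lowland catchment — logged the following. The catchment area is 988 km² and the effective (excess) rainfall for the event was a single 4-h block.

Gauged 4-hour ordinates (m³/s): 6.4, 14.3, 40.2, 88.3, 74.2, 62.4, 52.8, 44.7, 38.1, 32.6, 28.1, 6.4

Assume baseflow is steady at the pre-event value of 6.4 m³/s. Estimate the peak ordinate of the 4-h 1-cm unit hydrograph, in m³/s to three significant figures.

Direct runoff: 0.0, 7.9, 33.8, 81.9, 67.8, 56.0, 46.4, 38.3, 31.7, 26.2, 21.7, 0.0 m³/s; ΣQ_DR = 411.7 m³/s, peak = 81.9 m³/s.
Runoff depth d = ΣQ_DR·Δt / A = 411.7 × 14400 / (988 km²) = 6.000 mm.
The 1-cm UH is the DRH scaled by (10 mm)/d, so U_p = 81.9 × 10/6.000 = 136 m³/s.

U_p ≈ 136 m³/s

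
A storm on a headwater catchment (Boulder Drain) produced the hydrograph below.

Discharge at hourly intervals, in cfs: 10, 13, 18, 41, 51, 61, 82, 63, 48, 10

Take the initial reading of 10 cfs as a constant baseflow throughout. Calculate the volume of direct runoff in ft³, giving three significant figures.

Direct-runoff ordinates (Q − Q_b): 0.0, 3.0, 8.0, 31.0, 41.0, 51.0, 72.0, 53.0, 38.0, 0.0 cfs.
ΣQ_DR = 297.0 cfs.
With Δt = 1 h = 3600 s, V = ΣQ_DR · Δt = 297.0 × 3600 = 1.07 × 10^6 ft³.

V ≈ 1.07 × 10^6 ft³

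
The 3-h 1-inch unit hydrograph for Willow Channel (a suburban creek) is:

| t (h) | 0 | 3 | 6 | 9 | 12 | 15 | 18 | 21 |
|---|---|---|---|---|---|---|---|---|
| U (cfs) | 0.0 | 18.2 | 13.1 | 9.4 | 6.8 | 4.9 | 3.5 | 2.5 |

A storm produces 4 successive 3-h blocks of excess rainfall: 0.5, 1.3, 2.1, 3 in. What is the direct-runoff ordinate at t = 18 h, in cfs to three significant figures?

Q ≈ 50.6 cfs

By discrete convolution, Q_j = Σ (P_i / 1 in) · U_{j−i}.
At t = 18 h (j=6): Q = (0.5/1)·3.5 + (1.3/1)·4.9 + (2.1/1)·6.8 + (3/1)·9.4 = 50.6 cfs.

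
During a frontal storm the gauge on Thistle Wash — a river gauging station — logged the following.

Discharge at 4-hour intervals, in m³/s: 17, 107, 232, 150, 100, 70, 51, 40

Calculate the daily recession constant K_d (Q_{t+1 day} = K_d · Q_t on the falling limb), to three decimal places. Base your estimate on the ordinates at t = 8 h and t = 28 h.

K_d ≈ 0.121

Between t = 8 h and t = 28 h the flow falls from 232 to 40 m³/s over 5×4 h = 20 h.
Per-interval ratio K = (40/232)^(1/5) = 0.7036; K_d = K^(24/4) = 0.121.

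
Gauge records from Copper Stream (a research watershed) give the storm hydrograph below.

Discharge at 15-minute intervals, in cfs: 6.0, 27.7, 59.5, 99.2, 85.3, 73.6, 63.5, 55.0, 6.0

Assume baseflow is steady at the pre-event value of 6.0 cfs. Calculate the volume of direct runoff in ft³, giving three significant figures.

V ≈ 3.80 × 10^5 ft³

Direct-runoff ordinates (Q − Q_b): 0.0, 21.7, 53.5, 93.2, 79.3, 67.6, 57.5, 49.0, 0.0 cfs.
ΣQ_DR = 421.8 cfs.
With Δt = 0.25 h = 900 s, V = ΣQ_DR · Δt = 421.8 × 900 = 3.80 × 10^5 ft³.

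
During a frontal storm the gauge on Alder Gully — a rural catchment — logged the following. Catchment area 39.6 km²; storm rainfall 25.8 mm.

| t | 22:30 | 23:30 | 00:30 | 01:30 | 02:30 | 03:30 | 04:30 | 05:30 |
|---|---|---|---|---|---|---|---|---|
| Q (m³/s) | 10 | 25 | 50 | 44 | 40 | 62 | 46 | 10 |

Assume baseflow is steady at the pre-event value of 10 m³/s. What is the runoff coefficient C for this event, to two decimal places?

C ≈ 0.73

ΣQ_DR = 207.0 m³/s; V = ΣQ_DR·Δt = 7.452 × 10^5 m³.
Runoff depth d = V / A = 18.82 mm.
C = d / P = 18.82 / 25.8 = 0.73.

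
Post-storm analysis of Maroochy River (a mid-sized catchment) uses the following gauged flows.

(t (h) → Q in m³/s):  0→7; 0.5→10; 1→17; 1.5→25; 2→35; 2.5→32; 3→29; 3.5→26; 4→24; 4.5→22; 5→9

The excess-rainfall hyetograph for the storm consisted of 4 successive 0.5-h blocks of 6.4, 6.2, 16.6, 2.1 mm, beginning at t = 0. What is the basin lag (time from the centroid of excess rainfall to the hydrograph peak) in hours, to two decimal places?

t_L ≈ 1.02 h

Centroid of excess rainfall: t_c = Σ P_i·t̄_i / ΣP_i = 0.9800 h (block centres at 0.25, 0.75, 1.25, 1.75 h).
Hydrograph peak occurs at t = 2 h, so basin lag t_L = 2 − 0.9800 = 1.02 h.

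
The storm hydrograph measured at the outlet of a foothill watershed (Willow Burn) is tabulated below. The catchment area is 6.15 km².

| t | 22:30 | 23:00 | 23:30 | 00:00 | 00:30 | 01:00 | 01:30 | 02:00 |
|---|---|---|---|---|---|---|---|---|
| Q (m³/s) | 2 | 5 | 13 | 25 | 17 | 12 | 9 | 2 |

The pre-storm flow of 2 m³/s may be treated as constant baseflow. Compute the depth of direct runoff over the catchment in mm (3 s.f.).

Direct runoff: 0.0, 3.0, 11.0, 23.0, 15.0, 10.0, 7.0, 0.0 m³/s; ΣQ_DR = 69.00 m³/s.
V = ΣQ_DR · Δt = 69.00 × 1800 s = 1.242 × 10^5 m³.
Over A = 6.15 km², depth = V / A = 20.2 mm.

d ≈ 20.2 mm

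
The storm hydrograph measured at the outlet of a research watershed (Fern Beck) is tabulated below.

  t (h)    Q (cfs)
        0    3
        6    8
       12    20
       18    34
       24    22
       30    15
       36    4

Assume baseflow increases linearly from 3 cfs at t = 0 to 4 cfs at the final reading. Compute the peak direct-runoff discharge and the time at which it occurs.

Subtracting baseflow gives direct-runoff ordinates: 0.00, 4.83, 16.67, 30.50, 18.33, 11.17, 0.00 cfs.
The maximum is 30.50 cfs, occurring at the reading for t = 18 h.

Q_p = 30.50 cfs at t = 18 h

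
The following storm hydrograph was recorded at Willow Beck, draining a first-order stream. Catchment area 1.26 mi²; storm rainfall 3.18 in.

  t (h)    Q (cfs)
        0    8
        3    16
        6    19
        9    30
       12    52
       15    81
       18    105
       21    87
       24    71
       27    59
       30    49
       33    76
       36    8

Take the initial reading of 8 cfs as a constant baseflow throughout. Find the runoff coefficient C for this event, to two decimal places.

C ≈ 0.65

ΣQ_DR = 557.0 cfs; V = ΣQ_DR·Δt = 6.016 × 10^6 ft³.
Runoff depth d = V / A = 2.055 in.
C = d / P = 2.055 / 3.18 = 0.65.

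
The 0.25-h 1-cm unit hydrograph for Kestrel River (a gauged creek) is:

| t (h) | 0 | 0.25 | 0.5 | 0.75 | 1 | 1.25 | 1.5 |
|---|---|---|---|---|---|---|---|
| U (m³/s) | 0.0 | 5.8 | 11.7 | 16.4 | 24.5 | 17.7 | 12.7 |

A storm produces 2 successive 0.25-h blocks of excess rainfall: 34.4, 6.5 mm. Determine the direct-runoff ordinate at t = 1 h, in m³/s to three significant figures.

Q ≈ 94.9 m³/s

By discrete convolution, Q_j = Σ (P_i / 10 mm) · U_{j−i}.
At t = 1 h (j=4): Q = (34.4/10)·24.5 + (6.5/10)·16.4 = 94.9 m³/s.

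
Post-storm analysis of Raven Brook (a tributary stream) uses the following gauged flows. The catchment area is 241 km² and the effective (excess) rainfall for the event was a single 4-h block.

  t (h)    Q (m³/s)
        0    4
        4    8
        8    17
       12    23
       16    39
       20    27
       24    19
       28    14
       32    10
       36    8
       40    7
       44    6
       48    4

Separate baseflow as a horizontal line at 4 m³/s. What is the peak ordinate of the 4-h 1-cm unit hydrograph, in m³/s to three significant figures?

U_p ≈ 43.7 m³/s

Direct runoff: 0.0, 4.0, 13.0, 19.0, 35.0, 23.0, 15.0, 10.0, 6.0, 4.0, 3.0, 2.0, 0.0 m³/s; ΣQ_DR = 134.0 m³/s, peak = 35.0 m³/s.
Runoff depth d = ΣQ_DR·Δt / A = 134.0 × 14400 / (241 km²) = 8.007 mm.
The 1-cm UH is the DRH scaled by (10 mm)/d, so U_p = 35.0 × 10/8.007 = 43.7 m³/s.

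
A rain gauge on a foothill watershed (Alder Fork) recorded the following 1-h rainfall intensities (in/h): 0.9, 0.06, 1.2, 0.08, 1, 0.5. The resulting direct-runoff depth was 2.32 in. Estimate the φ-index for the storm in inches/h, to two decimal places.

φ ≈ 0.32 in/h

Only the 4 blocks with intensity above φ contribute runoff: 0.9, 1.2, 1, 0.5 in/h.
Σ(I−φ)·Δt = d  ⇒  (0.9+1.2+1+0.5 − 4φ)·1 = 2.32
φ = (3.600 − 2.32/1) / 4 = 0.32 in/h.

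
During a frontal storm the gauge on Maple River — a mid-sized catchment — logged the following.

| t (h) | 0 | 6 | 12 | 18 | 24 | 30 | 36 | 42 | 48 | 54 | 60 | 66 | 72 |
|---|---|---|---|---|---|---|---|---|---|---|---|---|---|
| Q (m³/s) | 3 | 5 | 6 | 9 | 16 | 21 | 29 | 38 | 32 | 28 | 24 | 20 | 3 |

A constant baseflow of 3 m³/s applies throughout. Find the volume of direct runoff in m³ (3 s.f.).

Direct-runoff ordinates (Q − Q_b): 0.0, 2.0, 3.0, 6.0, 13.0, 18.0, 26.0, 35.0, 29.0, 25.0, 21.0, 17.0, 0.0 m³/s.
ΣQ_DR = 195.0 m³/s.
With Δt = 6 h = 21600 s, V = ΣQ_DR · Δt = 195.0 × 21600 = 4.21 × 10^6 m³.

V ≈ 4.21 × 10^6 m³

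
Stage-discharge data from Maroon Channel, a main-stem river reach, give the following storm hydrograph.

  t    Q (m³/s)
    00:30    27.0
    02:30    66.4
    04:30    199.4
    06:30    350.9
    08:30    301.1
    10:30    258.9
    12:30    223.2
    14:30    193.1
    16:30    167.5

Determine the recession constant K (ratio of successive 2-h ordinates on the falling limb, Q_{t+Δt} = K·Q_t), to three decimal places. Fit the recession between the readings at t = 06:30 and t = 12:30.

Using the recession-limb readings at t = 06:30 and t = 12:30: Q falls from 350.9 to 223.2 m³/s over 3 intervals.
K = (Q₂/Q₁)^(1/3) = (223.2/350.9)^(1/3) = 0.860.

K ≈ 0.860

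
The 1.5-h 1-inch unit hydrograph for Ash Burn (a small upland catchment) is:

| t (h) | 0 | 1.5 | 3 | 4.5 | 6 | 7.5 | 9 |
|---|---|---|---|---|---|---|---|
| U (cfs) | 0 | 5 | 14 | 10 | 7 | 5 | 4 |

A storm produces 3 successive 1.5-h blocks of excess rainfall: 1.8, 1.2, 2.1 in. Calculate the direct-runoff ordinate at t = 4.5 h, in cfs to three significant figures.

Q ≈ 45.3 cfs

By discrete convolution, Q_j = Σ (P_i / 1 in) · U_{j−i}.
At t = 4.5 h (j=3): Q = (1.8/1)·10 + (1.2/1)·14 + (2.1/1)·5 = 45.3 cfs.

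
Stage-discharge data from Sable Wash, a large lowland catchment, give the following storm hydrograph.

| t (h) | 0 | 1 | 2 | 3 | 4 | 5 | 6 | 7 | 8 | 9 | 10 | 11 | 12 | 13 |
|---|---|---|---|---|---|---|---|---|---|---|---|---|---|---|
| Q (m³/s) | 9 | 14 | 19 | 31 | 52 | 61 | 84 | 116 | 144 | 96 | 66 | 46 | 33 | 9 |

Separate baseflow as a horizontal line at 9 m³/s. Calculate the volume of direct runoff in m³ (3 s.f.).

Direct-runoff ordinates (Q − Q_b): 0.0, 5.0, 10.0, 22.0, 43.0, 52.0, 75.0, 107.0, 135.0, 87.0, 57.0, 37.0, 24.0, 0.0 m³/s.
ΣQ_DR = 654.0 m³/s.
With Δt = 1 h = 3600 s, V = ΣQ_DR · Δt = 654.0 × 3600 = 2.35 × 10^6 m³.

V ≈ 2.35 × 10^6 m³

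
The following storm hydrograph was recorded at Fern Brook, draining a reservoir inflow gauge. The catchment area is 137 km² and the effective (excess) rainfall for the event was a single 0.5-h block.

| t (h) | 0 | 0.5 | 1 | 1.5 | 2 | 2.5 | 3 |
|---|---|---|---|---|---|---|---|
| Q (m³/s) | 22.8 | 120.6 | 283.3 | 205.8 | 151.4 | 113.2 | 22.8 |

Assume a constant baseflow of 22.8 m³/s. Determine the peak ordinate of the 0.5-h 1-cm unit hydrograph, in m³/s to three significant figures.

U_p ≈ 261 m³/s

Direct runoff: 0.0, 97.8, 260.5, 183.0, 128.6, 90.4, 0.0 m³/s; ΣQ_DR = 760.3 m³/s, peak = 260.5 m³/s.
Runoff depth d = ΣQ_DR·Δt / A = 760.3 × 1800 / (137 km²) = 9.989 mm.
The 1-cm UH is the DRH scaled by (10 mm)/d, so U_p = 260.5 × 10/9.989 = 261 m³/s.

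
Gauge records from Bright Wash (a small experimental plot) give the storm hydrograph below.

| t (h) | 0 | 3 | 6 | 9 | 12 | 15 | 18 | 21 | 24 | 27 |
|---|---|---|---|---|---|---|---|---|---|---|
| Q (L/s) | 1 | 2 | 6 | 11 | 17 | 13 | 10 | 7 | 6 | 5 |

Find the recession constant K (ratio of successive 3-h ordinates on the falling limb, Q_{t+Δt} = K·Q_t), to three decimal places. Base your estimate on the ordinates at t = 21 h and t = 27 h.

K ≈ 0.845

Using the recession-limb readings at t = 21 h and t = 27 h: Q falls from 7 to 5 L/s over 2 intervals.
K = (Q₂/Q₁)^(1/2) = (5/7)^(1/2) = 0.845.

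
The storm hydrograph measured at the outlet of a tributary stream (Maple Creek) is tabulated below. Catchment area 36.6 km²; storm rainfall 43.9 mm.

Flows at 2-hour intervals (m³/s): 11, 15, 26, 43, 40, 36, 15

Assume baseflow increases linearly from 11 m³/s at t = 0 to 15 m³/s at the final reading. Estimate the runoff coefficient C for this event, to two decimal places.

ΣQ_DR = 95.00 m³/s; V = ΣQ_DR·Δt = 6.840 × 10^5 m³.
Runoff depth d = V / A = 18.69 mm.
C = d / P = 18.69 / 43.9 = 0.43.

C ≈ 0.43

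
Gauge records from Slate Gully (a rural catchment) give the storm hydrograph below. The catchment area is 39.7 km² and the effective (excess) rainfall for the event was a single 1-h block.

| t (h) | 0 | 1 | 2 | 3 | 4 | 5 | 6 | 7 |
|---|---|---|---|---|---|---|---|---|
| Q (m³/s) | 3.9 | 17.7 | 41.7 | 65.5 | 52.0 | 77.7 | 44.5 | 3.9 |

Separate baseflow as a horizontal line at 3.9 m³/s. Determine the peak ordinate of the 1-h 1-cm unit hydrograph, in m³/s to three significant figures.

Direct runoff: 0.0, 13.8, 37.8, 61.6, 48.1, 73.8, 40.6, 0.0 m³/s; ΣQ_DR = 275.7 m³/s, peak = 73.8 m³/s.
Runoff depth d = ΣQ_DR·Δt / A = 275.7 × 3600 / (39.7 km²) = 25.00 mm.
The 1-cm UH is the DRH scaled by (10 mm)/d, so U_p = 73.8 × 10/25.00 = 29.5 m³/s.

U_p ≈ 29.5 m³/s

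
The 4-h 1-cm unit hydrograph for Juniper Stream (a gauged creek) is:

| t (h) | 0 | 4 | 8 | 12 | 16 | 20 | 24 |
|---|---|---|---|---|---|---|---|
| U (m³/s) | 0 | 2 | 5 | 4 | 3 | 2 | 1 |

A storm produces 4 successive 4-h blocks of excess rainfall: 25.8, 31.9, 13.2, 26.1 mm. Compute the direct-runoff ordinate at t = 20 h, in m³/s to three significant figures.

By discrete convolution, Q_j = Σ (P_i / 10 mm) · U_{j−i}.
At t = 20 h (j=5): Q = (25.8/10)·2 + (31.9/10)·3 + (13.2/10)·4 + (26.1/10)·5 = 33.1 m³/s.

Q ≈ 33.1 m³/s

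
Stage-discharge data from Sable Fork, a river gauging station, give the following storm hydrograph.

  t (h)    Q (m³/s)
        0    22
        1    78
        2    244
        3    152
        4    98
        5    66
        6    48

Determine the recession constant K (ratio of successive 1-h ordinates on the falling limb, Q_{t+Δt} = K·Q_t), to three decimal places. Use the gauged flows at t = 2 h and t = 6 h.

K ≈ 0.666

Using the recession-limb readings at t = 2 h and t = 6 h: Q falls from 244 to 48 m³/s over 4 intervals.
K = (Q₂/Q₁)^(1/4) = (48/244)^(1/4) = 0.666.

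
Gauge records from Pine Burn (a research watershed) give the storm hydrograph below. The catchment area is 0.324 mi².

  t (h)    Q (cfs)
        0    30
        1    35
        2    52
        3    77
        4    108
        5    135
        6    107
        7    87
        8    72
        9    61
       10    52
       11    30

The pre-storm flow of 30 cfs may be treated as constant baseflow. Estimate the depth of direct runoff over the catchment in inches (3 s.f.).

Direct runoff: 0.0, 5.0, 22.0, 47.0, 78.0, 105.0, 77.0, 57.0, 42.0, 31.0, 22.0, 0.0 cfs; ΣQ_DR = 486.0 cfs.
V = ΣQ_DR · Δt = 486.0 × 3600 s = 1.750 × 10^6 ft³.
Over A = 0.324 mi², depth = V / A = 2.32 in.

d ≈ 2.32 in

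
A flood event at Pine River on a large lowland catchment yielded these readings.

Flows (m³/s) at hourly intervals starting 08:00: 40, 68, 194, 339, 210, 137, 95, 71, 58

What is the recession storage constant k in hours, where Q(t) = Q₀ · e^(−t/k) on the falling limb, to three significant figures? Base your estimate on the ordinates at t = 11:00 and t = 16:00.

On the falling limb, Q drops from 339 to 58 m³/s between t = 11:00 and t = 16:00 (Δt = 5 h).
k = −Δt / ln(Q₂/Q₁) = −5 / ln(58/339) = 2.83 h.

k ≈ 2.83 h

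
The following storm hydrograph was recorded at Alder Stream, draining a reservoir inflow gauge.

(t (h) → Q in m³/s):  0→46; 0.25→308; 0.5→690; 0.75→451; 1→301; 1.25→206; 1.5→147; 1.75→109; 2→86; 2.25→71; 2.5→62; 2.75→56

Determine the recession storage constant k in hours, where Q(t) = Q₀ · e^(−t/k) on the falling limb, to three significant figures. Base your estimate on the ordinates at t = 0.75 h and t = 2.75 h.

On the falling limb, Q drops from 451 to 56 m³/s between t = 0.75 h and t = 2.75 h (Δt = 2 h).
k = −Δt / ln(Q₂/Q₁) = −2 / ln(56/451) = 0.959 h.

k ≈ 0.959 h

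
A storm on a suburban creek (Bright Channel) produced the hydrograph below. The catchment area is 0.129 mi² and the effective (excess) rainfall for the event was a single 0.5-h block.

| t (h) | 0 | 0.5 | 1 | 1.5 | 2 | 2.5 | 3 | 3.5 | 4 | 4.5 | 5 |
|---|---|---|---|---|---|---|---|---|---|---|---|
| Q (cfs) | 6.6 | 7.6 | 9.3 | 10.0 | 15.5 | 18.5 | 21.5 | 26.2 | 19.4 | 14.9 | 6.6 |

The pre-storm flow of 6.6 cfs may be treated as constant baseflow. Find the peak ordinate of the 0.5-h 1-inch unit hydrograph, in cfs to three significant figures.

Direct runoff: 0.0, 1.0, 2.7, 3.4, 8.9, 11.9, 14.9, 19.6, 12.8, 8.3, 0.0 cfs; ΣQ_DR = 83.50 cfs, peak = 19.6 cfs.
Runoff depth d = ΣQ_DR·Δt / A = 83.50 × 1800 / (0.129 mi²) = 0.5015 in.
The 1-inch UH is the DRH scaled by (1 in)/d, so U_p = 19.6 × 1/0.5015 = 39.1 cfs.

U_p ≈ 39.1 cfs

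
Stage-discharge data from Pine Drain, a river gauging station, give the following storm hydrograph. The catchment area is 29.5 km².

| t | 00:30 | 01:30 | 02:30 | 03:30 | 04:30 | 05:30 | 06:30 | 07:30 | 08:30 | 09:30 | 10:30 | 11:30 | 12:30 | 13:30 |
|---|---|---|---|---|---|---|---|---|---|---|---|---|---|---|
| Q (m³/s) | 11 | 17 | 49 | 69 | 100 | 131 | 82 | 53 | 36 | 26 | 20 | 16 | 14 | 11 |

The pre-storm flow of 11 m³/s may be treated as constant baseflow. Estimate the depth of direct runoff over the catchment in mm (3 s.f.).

d ≈ 58.7 mm

Direct runoff: 0.0, 6.0, 38.0, 58.0, 89.0, 120.0, 71.0, 42.0, 25.0, 15.0, 9.0, 5.0, 3.0, 0.0 m³/s; ΣQ_DR = 481.0 m³/s.
V = ΣQ_DR · Δt = 481.0 × 3600 s = 1.732 × 10^6 m³.
Over A = 29.5 km², depth = V / A = 58.7 mm.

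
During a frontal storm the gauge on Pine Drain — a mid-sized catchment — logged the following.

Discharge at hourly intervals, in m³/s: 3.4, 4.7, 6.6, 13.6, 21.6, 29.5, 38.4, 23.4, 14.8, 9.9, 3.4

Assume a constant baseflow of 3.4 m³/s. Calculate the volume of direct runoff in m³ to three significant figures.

V ≈ 4.75 × 10^5 m³

Direct-runoff ordinates (Q − Q_b): 0.0, 1.3, 3.2, 10.2, 18.2, 26.1, 35.0, 20.0, 11.4, 6.5, 0.0 m³/s.
ΣQ_DR = 131.9 m³/s.
With Δt = 1 h = 3600 s, V = ΣQ_DR · Δt = 131.9 × 3600 = 4.75 × 10^5 m³.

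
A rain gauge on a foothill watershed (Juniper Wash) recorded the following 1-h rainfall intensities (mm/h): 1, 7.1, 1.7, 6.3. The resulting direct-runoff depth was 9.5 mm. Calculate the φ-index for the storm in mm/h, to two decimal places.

φ ≈ 1.95 mm/h

Only the 2 blocks with intensity above φ contribute runoff: 7.1, 6.3 mm/h.
Σ(I−φ)·Δt = d  ⇒  (7.1+6.3 − 2φ)·1 = 9.5
φ = (13.40 − 9.5/1) / 2 = 1.95 mm/h.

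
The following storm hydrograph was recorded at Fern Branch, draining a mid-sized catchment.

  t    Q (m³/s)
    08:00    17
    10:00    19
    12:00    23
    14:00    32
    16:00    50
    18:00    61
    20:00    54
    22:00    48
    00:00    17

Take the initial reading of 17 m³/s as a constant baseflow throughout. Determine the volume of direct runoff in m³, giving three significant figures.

Direct-runoff ordinates (Q − Q_b): 0.0, 2.0, 6.0, 15.0, 33.0, 44.0, 37.0, 31.0, 0.0 m³/s.
ΣQ_DR = 168.0 m³/s.
With Δt = 2 h = 7200 s, V = ΣQ_DR · Δt = 168.0 × 7200 = 1.21 × 10^6 m³.

V ≈ 1.21 × 10^6 m³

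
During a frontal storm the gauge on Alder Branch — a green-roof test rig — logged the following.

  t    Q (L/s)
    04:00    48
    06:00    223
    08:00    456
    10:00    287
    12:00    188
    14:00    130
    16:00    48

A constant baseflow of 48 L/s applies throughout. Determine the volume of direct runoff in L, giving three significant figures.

V ≈ 7.52 × 10^6 L

Direct-runoff ordinates (Q − Q_b): 0.0, 175.0, 408.0, 239.0, 140.0, 82.0, 0.0 L/s.
ΣQ_DR = 1044 L/s.
With Δt = 2 h = 7200 s, V = ΣQ_DR · Δt = 1044 × 7200 = 7.52 × 10^6 L.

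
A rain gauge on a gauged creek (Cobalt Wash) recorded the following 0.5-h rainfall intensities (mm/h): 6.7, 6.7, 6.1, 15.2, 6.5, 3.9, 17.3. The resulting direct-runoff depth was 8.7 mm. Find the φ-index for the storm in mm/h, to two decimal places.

φ ≈ 7.55 mm/h

Only the 2 blocks with intensity above φ contribute runoff: 15.2, 17.3 mm/h.
Σ(I−φ)·Δt = d  ⇒  (15.2+17.3 − 2φ)·0.5 = 8.7
φ = (32.50 − 8.7/0.5) / 2 = 7.55 mm/h.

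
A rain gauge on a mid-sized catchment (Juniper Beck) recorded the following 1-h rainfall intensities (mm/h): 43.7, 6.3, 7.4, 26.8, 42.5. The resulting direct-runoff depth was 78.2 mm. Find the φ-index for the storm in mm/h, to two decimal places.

Only the 3 blocks with intensity above φ contribute runoff: 43.7, 26.8, 42.5 mm/h.
Σ(I−φ)·Δt = d  ⇒  (43.7+26.8+42.5 − 3φ)·1 = 78.2
φ = (113.0 − 78.2/1) / 3 = 11.60 mm/h.

φ ≈ 11.60 mm/h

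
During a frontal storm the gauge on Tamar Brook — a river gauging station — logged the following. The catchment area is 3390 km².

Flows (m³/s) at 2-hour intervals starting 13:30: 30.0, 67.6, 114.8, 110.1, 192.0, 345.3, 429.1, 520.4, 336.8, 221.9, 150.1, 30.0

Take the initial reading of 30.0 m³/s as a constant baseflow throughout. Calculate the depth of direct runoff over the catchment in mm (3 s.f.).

Direct runoff: 0.0, 37.6, 84.8, 80.1, 162.0, 315.3, 399.1, 490.4, 306.8, 191.9, 120.1, 0.0 m³/s; ΣQ_DR = 2188 m³/s.
V = ΣQ_DR · Δt = 2188 × 7200 s = 1.575 × 10^7 m³.
Over A = 3390 km², depth = V / A = 4.65 mm.

d ≈ 4.65 mm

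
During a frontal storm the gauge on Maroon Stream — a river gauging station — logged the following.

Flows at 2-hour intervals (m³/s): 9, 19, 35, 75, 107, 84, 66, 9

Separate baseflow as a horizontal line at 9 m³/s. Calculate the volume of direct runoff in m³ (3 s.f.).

Direct-runoff ordinates (Q − Q_b): 0.0, 10.0, 26.0, 66.0, 98.0, 75.0, 57.0, 0.0 m³/s.
ΣQ_DR = 332.0 m³/s.
With Δt = 2 h = 7200 s, V = ΣQ_DR · Δt = 332.0 × 7200 = 2.39 × 10^6 m³.

V ≈ 2.39 × 10^6 m³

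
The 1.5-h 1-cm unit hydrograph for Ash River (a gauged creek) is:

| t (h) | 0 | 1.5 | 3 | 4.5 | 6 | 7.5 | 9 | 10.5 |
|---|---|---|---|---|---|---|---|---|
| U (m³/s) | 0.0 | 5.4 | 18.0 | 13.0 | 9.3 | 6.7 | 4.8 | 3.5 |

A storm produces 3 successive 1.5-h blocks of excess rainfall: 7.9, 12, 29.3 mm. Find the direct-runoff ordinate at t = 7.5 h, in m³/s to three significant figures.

Q ≈ 54.5 m³/s

By discrete convolution, Q_j = Σ (P_i / 10 mm) · U_{j−i}.
At t = 7.5 h (j=5): Q = (7.9/10)·6.7 + (12/10)·9.3 + (29.3/10)·13.0 = 54.5 m³/s.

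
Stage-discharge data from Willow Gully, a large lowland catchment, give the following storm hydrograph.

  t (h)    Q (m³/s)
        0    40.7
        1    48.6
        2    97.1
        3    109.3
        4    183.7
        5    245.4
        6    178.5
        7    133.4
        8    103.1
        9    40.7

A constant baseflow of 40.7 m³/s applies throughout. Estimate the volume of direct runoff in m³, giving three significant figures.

V ≈ 2.78 × 10^6 m³

Direct-runoff ordinates (Q − Q_b): 0.0, 7.9, 56.4, 68.6, 143.0, 204.7, 137.8, 92.7, 62.4, 0.0 m³/s.
ΣQ_DR = 773.5 m³/s.
With Δt = 1 h = 3600 s, V = ΣQ_DR · Δt = 773.5 × 3600 = 2.78 × 10^6 m³.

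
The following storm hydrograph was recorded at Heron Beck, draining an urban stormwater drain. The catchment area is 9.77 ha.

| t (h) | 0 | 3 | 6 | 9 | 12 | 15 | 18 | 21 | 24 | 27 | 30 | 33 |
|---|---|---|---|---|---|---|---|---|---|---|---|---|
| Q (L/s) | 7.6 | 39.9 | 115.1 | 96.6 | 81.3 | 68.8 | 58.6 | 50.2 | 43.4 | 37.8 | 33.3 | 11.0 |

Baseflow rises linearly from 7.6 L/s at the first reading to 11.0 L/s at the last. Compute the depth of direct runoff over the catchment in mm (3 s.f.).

Direct runoff: 0.00, 31.99, 106.88, 88.07, 72.46, 59.65, 49.15, 40.44, 33.33, 27.42, 22.61, 0.00 L/s; ΣQ_DR = 532.0 L/s.
V = ΣQ_DR · Δt = 532.0 × 10800 s = 5.746 × 10^6 L.
Over A = 9.77 ha, depth = V / A = 58.8 mm.

d ≈ 58.8 mm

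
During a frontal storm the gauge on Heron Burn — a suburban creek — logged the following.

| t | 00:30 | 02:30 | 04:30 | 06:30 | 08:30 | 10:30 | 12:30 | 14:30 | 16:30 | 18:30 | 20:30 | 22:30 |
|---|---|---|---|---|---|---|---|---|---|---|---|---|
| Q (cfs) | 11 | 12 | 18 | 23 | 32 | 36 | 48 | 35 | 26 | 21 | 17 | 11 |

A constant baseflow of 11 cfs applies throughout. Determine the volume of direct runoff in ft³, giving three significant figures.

V ≈ 1.14 × 10^6 ft³

Direct-runoff ordinates (Q − Q_b): 0.0, 1.0, 7.0, 12.0, 21.0, 25.0, 37.0, 24.0, 15.0, 10.0, 6.0, 0.0 cfs.
ΣQ_DR = 158.0 cfs.
With Δt = 2 h = 7200 s, V = ΣQ_DR · Δt = 158.0 × 7200 = 1.14 × 10^6 ft³.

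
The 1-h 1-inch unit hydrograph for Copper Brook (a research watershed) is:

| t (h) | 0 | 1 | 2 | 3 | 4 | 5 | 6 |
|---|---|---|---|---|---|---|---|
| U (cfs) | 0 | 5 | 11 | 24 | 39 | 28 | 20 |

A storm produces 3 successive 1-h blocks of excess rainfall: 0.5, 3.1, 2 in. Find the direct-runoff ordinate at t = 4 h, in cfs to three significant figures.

Q ≈ 116 cfs

By discrete convolution, Q_j = Σ (P_i / 1 in) · U_{j−i}.
At t = 4 h (j=4): Q = (0.5/1)·39 + (3.1/1)·24 + (2/1)·11 = 116 cfs.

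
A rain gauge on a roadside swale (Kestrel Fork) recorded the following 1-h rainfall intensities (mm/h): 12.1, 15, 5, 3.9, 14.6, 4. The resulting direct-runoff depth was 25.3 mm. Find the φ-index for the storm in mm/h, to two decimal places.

Only the 3 blocks with intensity above φ contribute runoff: 12.1, 15, 14.6 mm/h.
Σ(I−φ)·Δt = d  ⇒  (12.1+15+14.6 − 3φ)·1 = 25.3
φ = (41.70 − 25.3/1) / 3 = 5.47 mm/h.

φ ≈ 5.47 mm/h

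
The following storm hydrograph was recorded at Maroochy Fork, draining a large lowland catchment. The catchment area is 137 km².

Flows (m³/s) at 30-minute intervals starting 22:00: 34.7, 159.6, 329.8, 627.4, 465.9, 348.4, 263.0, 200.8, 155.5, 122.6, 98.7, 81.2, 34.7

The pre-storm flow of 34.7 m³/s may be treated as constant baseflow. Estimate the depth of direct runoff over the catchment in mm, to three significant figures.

d ≈ 32.5 mm

Direct runoff: 0.0, 124.9, 295.1, 592.7, 431.2, 313.7, 228.3, 166.1, 120.8, 87.9, 64.0, 46.5, 0.0 m³/s; ΣQ_DR = 2471 m³/s.
V = ΣQ_DR · Δt = 2471 × 1800 s = 4.448 × 10^6 m³.
Over A = 137 km², depth = V / A = 32.5 mm.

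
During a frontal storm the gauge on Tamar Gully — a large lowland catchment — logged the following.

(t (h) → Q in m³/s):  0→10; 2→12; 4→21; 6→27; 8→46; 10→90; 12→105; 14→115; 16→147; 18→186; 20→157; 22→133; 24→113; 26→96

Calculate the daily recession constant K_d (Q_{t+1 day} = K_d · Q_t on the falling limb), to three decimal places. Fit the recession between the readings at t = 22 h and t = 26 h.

Between t = 22 h and t = 26 h the flow falls from 133 to 96 m³/s over 2×2 h = 4 h.
Per-interval ratio K = (96/133)^(1/2) = 0.8496; K_d = K^(24/2) = 0.141.

K_d ≈ 0.141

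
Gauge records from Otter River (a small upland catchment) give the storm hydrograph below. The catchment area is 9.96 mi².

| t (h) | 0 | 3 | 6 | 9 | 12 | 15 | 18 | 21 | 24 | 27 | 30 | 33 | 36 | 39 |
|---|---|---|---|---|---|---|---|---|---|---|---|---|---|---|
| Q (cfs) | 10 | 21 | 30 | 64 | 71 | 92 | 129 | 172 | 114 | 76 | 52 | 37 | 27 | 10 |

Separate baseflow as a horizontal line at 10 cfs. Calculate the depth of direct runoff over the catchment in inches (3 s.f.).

Direct runoff: 0.0, 11.0, 20.0, 54.0, 61.0, 82.0, 119.0, 162.0, 104.0, 66.0, 42.0, 27.0, 17.0, 0.0 cfs; ΣQ_DR = 765.0 cfs.
V = ΣQ_DR · Δt = 765.0 × 10800 s = 8.262 × 10^6 ft³.
Over A = 9.96 mi², depth = V / A = 0.357 in.

d ≈ 0.357 in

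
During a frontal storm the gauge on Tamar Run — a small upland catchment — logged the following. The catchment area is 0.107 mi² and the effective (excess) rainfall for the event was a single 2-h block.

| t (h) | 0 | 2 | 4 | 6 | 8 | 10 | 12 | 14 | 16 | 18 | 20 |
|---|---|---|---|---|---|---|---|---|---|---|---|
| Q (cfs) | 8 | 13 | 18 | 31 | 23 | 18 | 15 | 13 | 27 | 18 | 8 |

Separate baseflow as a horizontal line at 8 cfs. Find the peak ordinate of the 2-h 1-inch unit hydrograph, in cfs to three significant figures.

U_p ≈ 7.64 cfs

Direct runoff: 0.0, 5.0, 10.0, 23.0, 15.0, 10.0, 7.0, 5.0, 19.0, 10.0, 0.0 cfs; ΣQ_DR = 104.0 cfs, peak = 23.0 cfs.
Runoff depth d = ΣQ_DR·Δt / A = 104.0 × 7200 / (0.107 mi²) = 3.012 in.
The 1-inch UH is the DRH scaled by (1 in)/d, so U_p = 23.0 × 1/3.012 = 7.64 cfs.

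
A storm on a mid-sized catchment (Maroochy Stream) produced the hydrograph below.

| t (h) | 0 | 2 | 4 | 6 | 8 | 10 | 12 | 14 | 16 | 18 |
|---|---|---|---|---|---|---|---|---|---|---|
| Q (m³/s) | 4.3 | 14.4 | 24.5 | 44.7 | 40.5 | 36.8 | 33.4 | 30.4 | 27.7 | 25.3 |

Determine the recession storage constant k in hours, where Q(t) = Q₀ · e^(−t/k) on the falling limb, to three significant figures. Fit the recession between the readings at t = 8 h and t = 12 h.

On the falling limb, Q drops from 40.5 to 33.4 m³/s between t = 8 h and t = 12 h (Δt = 4 h).
k = −Δt / ln(Q₂/Q₁) = −4 / ln(33.4/40.5) = 20.8 h.

k ≈ 20.8 h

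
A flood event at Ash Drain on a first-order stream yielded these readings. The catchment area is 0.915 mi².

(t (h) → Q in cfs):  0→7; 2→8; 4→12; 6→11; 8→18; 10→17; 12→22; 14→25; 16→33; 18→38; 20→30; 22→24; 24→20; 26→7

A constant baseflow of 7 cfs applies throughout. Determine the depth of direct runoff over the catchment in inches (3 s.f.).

Direct runoff: 0.0, 1.0, 5.0, 4.0, 11.0, 10.0, 15.0, 18.0, 26.0, 31.0, 23.0, 17.0, 13.0, 0.0 cfs; ΣQ_DR = 174.0 cfs.
V = ΣQ_DR · Δt = 174.0 × 7200 s = 1.253 × 10^6 ft³.
Over A = 0.915 mi², depth = V / A = 0.589 in.

d ≈ 0.589 in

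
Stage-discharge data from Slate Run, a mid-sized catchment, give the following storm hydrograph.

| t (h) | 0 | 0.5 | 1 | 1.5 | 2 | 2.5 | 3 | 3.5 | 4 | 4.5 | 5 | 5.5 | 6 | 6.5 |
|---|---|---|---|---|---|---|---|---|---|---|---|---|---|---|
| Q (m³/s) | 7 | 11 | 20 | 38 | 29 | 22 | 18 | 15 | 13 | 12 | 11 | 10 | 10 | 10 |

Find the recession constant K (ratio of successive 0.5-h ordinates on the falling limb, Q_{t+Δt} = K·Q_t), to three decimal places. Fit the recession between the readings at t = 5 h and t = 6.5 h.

K ≈ 0.969

Using the recession-limb readings at t = 5 h and t = 6.5 h: Q falls from 11 to 10 m³/s over 3 intervals.
K = (Q₂/Q₁)^(1/3) = (10/11)^(1/3) = 0.969.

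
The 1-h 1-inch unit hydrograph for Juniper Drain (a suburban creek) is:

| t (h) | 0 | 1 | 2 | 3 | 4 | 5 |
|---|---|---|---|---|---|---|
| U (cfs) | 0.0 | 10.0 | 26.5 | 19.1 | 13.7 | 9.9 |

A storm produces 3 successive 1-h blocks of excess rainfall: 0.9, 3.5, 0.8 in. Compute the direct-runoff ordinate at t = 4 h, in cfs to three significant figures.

Q ≈ 100 cfs

By discrete convolution, Q_j = Σ (P_i / 1 in) · U_{j−i}.
At t = 4 h (j=4): Q = (0.9/1)·13.7 + (3.5/1)·19.1 + (0.8/1)·26.5 = 100 cfs.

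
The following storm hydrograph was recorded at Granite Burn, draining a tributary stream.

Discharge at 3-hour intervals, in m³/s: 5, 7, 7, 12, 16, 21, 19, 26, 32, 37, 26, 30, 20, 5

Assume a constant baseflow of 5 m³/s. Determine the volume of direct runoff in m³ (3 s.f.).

Direct-runoff ordinates (Q − Q_b): 0.0, 2.0, 2.0, 7.0, 11.0, 16.0, 14.0, 21.0, 27.0, 32.0, 21.0, 25.0, 15.0, 0.0 m³/s.
ΣQ_DR = 193.0 m³/s.
With Δt = 3 h = 10800 s, V = ΣQ_DR · Δt = 193.0 × 10800 = 2.08 × 10^6 m³.

V ≈ 2.08 × 10^6 m³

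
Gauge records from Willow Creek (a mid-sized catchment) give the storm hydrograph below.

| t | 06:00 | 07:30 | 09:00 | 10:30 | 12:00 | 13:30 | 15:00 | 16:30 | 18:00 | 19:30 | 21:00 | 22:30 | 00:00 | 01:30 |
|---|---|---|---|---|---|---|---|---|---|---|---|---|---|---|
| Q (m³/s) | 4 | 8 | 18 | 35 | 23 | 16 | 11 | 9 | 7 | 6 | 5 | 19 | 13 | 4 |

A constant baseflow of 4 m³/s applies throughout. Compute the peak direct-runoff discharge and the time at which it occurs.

Subtracting baseflow gives direct-runoff ordinates: 0.0, 4.0, 14.0, 31.0, 19.0, 12.0, 7.0, 5.0, 3.0, 2.0, 1.0, 15.0, 9.0, 0.0 m³/s.
The maximum is 31.0 m³/s, occurring at the reading for t = 10:30.

Q_p = 31.0 m³/s at t = 10:30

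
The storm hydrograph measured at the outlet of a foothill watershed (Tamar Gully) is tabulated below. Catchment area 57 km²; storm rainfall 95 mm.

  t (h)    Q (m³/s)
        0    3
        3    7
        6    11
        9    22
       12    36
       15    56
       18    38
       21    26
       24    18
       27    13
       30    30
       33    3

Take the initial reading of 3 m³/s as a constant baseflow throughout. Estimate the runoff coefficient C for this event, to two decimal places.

ΣQ_DR = 227.0 m³/s; V = ΣQ_DR·Δt = 2.452 × 10^6 m³.
Runoff depth d = V / A = 43.01 mm.
C = d / P = 43.01 / 95 = 0.45.

C ≈ 0.45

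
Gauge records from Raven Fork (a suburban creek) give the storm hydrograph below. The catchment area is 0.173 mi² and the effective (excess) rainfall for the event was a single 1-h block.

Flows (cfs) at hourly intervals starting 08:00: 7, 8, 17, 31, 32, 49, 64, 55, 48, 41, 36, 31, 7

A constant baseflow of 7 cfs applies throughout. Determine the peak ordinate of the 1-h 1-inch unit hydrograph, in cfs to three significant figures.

U_p ≈ 19.0 cfs

Direct runoff: 0.0, 1.0, 10.0, 24.0, 25.0, 42.0, 57.0, 48.0, 41.0, 34.0, 29.0, 24.0, 0.0 cfs; ΣQ_DR = 335.0 cfs, peak = 57.0 cfs.
Runoff depth d = ΣQ_DR·Δt / A = 335.0 × 3600 / (0.173 mi²) = 3.001 in.
The 1-inch UH is the DRH scaled by (1 in)/d, so U_p = 57.0 × 1/3.001 = 19.0 cfs.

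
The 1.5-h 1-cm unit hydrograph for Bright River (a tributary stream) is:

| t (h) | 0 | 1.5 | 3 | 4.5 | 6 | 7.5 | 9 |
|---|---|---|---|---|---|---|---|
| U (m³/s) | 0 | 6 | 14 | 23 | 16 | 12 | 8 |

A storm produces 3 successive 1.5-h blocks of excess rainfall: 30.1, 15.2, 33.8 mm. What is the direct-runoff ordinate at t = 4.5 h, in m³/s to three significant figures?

Q ≈ 111 m³/s

By discrete convolution, Q_j = Σ (P_i / 10 mm) · U_{j−i}.
At t = 4.5 h (j=3): Q = (30.1/10)·23 + (15.2/10)·14 + (33.8/10)·6 = 111 m³/s.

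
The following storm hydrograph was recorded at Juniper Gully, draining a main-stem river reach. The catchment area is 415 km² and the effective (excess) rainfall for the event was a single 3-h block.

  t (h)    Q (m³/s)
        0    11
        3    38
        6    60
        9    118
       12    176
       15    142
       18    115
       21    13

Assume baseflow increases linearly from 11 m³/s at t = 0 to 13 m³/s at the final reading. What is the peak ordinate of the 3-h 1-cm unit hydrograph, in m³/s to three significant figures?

Direct runoff: 0.00, 26.71, 48.43, 106.14, 163.86, 129.57, 102.29, 0.00 m³/s; ΣQ_DR = 577.0 m³/s, peak = 163.86 m³/s.
Runoff depth d = ΣQ_DR·Δt / A = 577.0 × 10800 / (415 km²) = 15.02 mm.
The 1-cm UH is the DRH scaled by (10 mm)/d, so U_p = 163.86 × 10/15.02 = 109 m³/s.

U_p ≈ 109 m³/s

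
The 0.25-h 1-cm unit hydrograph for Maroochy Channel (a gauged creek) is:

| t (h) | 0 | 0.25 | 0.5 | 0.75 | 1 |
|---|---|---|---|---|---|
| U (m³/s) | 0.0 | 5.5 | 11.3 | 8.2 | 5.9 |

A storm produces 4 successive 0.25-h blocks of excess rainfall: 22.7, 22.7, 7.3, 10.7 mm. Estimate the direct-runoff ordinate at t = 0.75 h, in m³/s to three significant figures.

Q ≈ 48.3 m³/s

By discrete convolution, Q_j = Σ (P_i / 10 mm) · U_{j−i}.
At t = 0.75 h (j=3): Q = (22.7/10)·8.2 + (22.7/10)·11.3 + (7.3/10)·5.5 + (10.7/10)·0.0 = 48.3 m³/s.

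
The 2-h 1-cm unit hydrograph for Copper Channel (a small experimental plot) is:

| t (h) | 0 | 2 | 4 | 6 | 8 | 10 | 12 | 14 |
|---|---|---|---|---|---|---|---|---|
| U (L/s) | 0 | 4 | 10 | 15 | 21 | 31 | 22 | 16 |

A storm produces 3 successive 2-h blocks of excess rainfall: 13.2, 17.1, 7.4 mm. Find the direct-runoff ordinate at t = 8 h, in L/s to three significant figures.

Q ≈ 60.8 L/s

By discrete convolution, Q_j = Σ (P_i / 10 mm) · U_{j−i}.
At t = 8 h (j=4): Q = (13.2/10)·21 + (17.1/10)·15 + (7.4/10)·10 = 60.8 L/s.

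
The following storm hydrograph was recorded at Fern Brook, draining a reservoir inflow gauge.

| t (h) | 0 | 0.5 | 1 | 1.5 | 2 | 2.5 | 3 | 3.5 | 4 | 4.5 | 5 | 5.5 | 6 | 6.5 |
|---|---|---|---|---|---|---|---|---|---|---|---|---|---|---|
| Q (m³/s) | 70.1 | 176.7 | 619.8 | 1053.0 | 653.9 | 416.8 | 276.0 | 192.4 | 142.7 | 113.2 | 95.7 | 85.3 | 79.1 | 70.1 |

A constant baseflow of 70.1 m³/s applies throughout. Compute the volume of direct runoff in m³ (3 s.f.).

V ≈ 5.51 × 10^6 m³

Direct-runoff ordinates (Q − Q_b): 0.0, 106.6, 549.7, 982.9, 583.8, 346.7, 205.9, 122.3, 72.6, 43.1, 25.6, 15.2, 9.0, 0.0 m³/s.
ΣQ_DR = 3063 m³/s.
With Δt = 0.5 h = 1800 s, V = ΣQ_DR · Δt = 3063 × 1800 = 5.51 × 10^6 m³.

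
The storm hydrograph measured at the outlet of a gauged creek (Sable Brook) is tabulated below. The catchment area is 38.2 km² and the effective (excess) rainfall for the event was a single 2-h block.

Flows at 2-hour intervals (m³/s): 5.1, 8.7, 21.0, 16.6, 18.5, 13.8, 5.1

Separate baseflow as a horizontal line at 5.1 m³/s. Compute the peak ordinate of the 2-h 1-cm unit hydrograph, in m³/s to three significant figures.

U_p ≈ 15.9 m³/s

Direct runoff: 0.0, 3.6, 15.9, 11.5, 13.4, 8.7, 0.0 m³/s; ΣQ_DR = 53.10 m³/s, peak = 15.9 m³/s.
Runoff depth d = ΣQ_DR·Δt / A = 53.10 × 7200 / (38.2 km²) = 10.01 mm.
The 1-cm UH is the DRH scaled by (10 mm)/d, so U_p = 15.9 × 10/10.01 = 15.9 m³/s.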